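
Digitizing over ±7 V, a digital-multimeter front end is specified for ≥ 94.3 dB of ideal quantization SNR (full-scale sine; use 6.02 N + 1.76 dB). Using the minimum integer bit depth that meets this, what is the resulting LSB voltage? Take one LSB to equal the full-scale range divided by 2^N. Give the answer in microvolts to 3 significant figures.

214 µV

Range = 7 − (-7) = 14 V.
6.02 N + 1.76 ≥ 94.3 gives N ≥ 15.372, so the minimum integer is 16.
LSB = 14 V / 2^16 = 214 µV.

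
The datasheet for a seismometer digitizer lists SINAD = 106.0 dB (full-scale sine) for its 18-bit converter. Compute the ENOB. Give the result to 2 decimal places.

17.32 bits

(106.0 − 1.76) / 6.02 = 104.24/6.02 = 17.3156 effective bits.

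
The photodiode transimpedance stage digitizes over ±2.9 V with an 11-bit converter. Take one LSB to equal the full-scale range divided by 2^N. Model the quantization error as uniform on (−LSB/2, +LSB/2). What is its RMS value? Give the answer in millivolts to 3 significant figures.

0.818 mV

Span: 2.9 V − (-2.9 V) = 5.8 V.
LSB = 5.8 V ÷ 2^11 = 5.8/2048 V = 2.8320 mV.
V_rms = LSB/√12 = 2.8320 mV / √12 = 0.818 mV.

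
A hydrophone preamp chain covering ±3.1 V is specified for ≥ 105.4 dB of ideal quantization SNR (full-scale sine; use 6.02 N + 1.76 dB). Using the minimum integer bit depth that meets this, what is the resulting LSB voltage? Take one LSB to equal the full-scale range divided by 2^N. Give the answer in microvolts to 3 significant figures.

Full-scale range = 3.1 V − (-3.1 V) = 6.2 V.
N ≥ (105.4 − 1.76)/6.02 = 17.216 → N_min = 18.
LSB = 6.2 V / 2^18 = 23.7 µV.

23.7 µV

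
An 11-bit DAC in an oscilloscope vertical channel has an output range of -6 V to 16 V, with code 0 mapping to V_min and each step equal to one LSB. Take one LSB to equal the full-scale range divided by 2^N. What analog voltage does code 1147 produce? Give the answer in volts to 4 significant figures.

Full-scale range = 16 V − (-6 V) = 22 V. LSB = 22 V / 2^11.
V_out = -6 + 1147 × (22/2048) V
      = -6 V + 12.3213 V = 6.32129 V.

6.321 V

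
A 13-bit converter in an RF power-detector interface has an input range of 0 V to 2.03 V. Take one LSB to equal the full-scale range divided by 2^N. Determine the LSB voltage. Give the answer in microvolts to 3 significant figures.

Range is 2.03 V.
Number of codes = 2^13 = 8192.
LSB = 2.03 V ÷ 2^13 = 2.03/8192 V = 248 µV.

248 µV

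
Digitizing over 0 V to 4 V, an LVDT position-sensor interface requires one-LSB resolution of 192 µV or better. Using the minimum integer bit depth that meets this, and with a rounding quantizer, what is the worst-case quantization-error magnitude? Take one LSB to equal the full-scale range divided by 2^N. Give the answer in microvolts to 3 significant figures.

61.0 µV

V_FS = 4 V.
Need 2^N ≥ 4 V / 192 µV = 20830 → N_min = 15.
LSB = 4 V ÷ 2^15 = 4/32768 V = 122.07 µV.
Half an LSB is 61.0 µV.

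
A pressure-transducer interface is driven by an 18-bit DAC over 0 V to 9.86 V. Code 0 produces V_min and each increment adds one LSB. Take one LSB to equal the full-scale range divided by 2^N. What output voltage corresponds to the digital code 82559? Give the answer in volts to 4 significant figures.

3.105 V

Full-scale range = 9.86 V. LSB = 9.86 V / 2^18.
V_out = V_min + code × LSB = 0 V + 82559 × 9.86 V / 262144
      = 0 V + 3.10528 V = 3.10528 V.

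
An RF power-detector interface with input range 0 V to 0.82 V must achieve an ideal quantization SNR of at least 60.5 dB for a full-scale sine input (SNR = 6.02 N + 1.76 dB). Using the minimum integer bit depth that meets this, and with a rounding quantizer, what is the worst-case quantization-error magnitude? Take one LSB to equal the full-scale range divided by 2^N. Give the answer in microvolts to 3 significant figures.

400 µV

V_FS = 0.82 V.
6.02 N + 1.76 ≥ 60.5 gives N ≥ 9.757, so the minimum integer is 10.
One LSB is 0.82 V / 1024 = 0.80078 mV.
|e|_max = LSB/2 = 400 µV.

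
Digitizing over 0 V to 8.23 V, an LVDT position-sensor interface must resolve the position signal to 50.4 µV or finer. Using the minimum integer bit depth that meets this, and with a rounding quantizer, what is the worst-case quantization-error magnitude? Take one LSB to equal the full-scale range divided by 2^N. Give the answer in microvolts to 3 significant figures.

15.7 µV

Full-scale range = 8.23 V.
8.23 V / 50.4 µV = 163300. Since 2^17 = 131072 and 2^18 = 262144, N = 18.
LSB = 8.23 V / 2^18 = 31.395 µV.
Max error for round-to-nearest is LSB/2 = 15.7 µV.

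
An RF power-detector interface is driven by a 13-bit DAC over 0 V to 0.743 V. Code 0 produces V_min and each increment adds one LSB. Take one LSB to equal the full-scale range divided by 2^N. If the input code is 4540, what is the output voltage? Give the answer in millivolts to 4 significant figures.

411.8 mV

Range is 0.743 V. LSB = 0.743 V / 2^13.
V_out = 0 + 4540 × (0.743/8192) V
      = 0 V + 0.411770 V = 0.411770 V.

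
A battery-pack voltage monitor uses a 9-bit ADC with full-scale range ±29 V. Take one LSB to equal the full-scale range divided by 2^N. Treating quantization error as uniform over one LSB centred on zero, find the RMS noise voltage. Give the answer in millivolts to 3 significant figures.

32.7 mV

Full-scale range = 29 V − (-29 V) = 58 V.
LSB = 58 V / 2^9 = 113.28 mV.
σ_q = LSB/√12 = 113.28 mV/3.4641 = 32.7 mV.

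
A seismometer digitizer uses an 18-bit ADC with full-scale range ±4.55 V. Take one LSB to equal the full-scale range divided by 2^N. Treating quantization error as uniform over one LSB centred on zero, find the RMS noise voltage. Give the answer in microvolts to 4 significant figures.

Span: 4.55 V − (-4.55 V) = 9.1 V.
One LSB is 9.1 V / 262144 = 34.7137 µV.
RMS of a uniform error over width LSB is LSB/√12 = 10.02 µV.

10.02 µV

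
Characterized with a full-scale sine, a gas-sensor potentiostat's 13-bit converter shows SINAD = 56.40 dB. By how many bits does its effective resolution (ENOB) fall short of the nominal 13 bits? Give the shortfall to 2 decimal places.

3.92 bits

ENOB = (SINAD − 1.76)/6.02 = (56.40 − 1.76)/6.02 = 9.0764 bits.
13 − 9.0764 = 3.92 bits below nominal.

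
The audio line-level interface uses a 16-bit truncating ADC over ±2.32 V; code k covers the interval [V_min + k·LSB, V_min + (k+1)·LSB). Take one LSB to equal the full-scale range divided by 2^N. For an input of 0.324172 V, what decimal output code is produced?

Span: 2.32 V − (-2.32 V) = 4.64 V. LSB = 4.64 V / 2^16 ≈ 70.80 µV.
(V_in − V_min) × 2^16/range = (0.324172 − (-2.32)) × 65536/4.64 = 37346.650.
Floor → code = 37346.

37346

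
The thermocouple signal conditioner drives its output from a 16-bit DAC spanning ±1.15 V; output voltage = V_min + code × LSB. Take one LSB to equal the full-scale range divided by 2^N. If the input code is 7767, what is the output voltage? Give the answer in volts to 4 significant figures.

Full-scale range = 1.15 V − (-1.15 V) = 2.3 V. LSB = 2.3 V / 2^16.
Output = V_min + (7767/65536) × range = -1.15 + 0.118515 × 2.3 V
      = -1.15 V + 0.272585 V = -0.877415 V.

-0.8774 V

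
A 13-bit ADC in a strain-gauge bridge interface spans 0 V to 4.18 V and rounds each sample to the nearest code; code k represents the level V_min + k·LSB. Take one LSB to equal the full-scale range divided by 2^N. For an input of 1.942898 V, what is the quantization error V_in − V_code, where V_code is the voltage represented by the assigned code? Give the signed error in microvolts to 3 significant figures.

−149 µV

Span = 4.18 V. LSB = 4.18 V / 2^13 ≈ 0.5103 mV.
(1.942898 − (0)) / LSB = 1.942898 × 8192/4.18 = 3807.7082. Nearest integer: k = 3808.
Reconstructed level: 0 + 3808 × 4.18/8192 V = 1.943046875 V.
e = 1.942898 − (1.943046875) = −149 µV.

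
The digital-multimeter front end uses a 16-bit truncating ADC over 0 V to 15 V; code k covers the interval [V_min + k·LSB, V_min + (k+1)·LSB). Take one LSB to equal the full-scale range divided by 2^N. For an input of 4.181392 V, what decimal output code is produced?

18268

Full-scale range = 15 V. LSB = 15 V / 2^16 ≈ 228.9 µV.
code = ⌊(V_in − V_min)/LSB⌋ = ⌊(V_in − V_min) × 2^16 / range⌋
     = ⌊(4.181392 − (0)) × 65536 / 15⌋ = ⌊4.181392 × 65536/15⌋
     = ⌊18268.780⌋ = 18268.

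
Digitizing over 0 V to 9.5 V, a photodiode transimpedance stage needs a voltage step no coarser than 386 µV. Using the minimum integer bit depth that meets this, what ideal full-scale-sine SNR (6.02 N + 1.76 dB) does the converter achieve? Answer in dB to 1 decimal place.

Full-scale range = 9.5 V.
Required number of levels: 9.5/386 µV = 24611; smallest N with 2^N ≥ that is 15.
6.02(15) + 1.76 = 92.06 dB.

92.1 dB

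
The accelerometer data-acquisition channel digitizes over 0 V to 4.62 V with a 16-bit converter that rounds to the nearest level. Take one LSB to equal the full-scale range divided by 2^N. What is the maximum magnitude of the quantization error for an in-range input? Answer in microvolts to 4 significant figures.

35.25 µV

Range is 4.62 V.
One LSB is 4.62 V / 65536 = 70.4956 µV.
A rounding quantizer has |error| ≤ LSB/2 = 35.25 µV.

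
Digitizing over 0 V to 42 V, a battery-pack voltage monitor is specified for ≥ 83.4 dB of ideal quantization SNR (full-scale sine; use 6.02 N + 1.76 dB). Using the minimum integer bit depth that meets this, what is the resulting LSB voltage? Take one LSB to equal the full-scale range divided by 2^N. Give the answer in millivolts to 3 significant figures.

2.56 mV

Range is 42 V.
Solving 6.02 N ≥ 83.4 − 1.76: N ≥ 13.561. Round up → N = 14.
LSB = 42 V / 2^14 = 2.56 mV.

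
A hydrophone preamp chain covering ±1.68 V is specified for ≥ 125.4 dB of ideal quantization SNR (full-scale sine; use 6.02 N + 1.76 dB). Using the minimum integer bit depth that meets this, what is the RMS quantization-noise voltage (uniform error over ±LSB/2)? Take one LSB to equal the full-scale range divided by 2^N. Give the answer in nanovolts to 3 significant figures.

463 nV

Range = 1.68 − (-1.68) = 3.36 V.
N ≥ (125.4 − 1.76)/6.02 = 20.538 → N_min = 21.
LSB = 3.36 V ÷ 2^21 = 3.36/2097152 V = 1.6022 µV.
σ_q = LSB/√12 = 1.6022 µV/3.4641 = 463 nV.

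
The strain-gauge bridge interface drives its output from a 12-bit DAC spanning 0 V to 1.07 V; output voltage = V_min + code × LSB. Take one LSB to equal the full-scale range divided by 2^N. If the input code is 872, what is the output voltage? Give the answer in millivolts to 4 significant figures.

227.8 mV

Range is 1.07 V. LSB = 1.07 V / 2^12.
V_out = V_min + code × LSB = 0 V + 872 × 1.07 V / 4096
      = 0 V + 0.227793 V = 0.227793 V.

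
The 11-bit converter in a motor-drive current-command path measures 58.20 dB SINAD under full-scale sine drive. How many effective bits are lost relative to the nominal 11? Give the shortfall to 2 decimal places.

1.62 bits

ENOB = (SINAD − 1.76)/6.02 = (58.20 − 1.76)/6.02 = 9.3754 bits.
11 − 9.3754 = 1.62 bits below nominal.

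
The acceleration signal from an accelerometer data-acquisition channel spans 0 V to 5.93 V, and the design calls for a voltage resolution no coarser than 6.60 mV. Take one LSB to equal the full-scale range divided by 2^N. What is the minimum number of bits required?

Full-scale range = 5.93 V.
5.93 V / 6.60 mV = 898.5. Since 2^9 = 512 and 2^10 = 1024, N = 10.

10 bits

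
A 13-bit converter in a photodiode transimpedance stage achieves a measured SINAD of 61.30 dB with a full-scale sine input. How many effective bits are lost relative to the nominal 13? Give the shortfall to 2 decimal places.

3.11 bits

N_eff = (61.30 − 1.76)/6.02 = 9.8904 bits.
Lost resolution: 13 − 9.8904 = 3.1096 bits.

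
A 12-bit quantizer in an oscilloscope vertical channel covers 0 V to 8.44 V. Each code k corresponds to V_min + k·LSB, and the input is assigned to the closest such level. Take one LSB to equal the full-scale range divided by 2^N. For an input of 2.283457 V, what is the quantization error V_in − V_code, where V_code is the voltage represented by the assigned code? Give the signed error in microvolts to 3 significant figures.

+371 µV

V_FS = 8.44 V. LSB = 8.44 V / 2^12 ≈ 2.061 mV.
Position in LSBs: (2.283457 − (0)) × 4096/8.44 = 1108.1801; rounding gives k = 1108.
V_code = V_min + k × range/2^12 = 0 + 1108 × 8.44/4096 = 2.283085938 V.
V_in − V_code = 2.283457 − (2.283085938) = +371 µV.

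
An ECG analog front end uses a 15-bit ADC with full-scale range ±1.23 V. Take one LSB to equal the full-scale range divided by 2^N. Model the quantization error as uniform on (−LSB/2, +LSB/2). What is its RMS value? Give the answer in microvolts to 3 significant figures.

Range = 1.23 − (-1.23) = 2.46 V.
Step size = 2.46/32768 V = 75.073 µV.
RMS of a uniform error over width LSB is LSB/√12 = 21.7 µV.

21.7 µV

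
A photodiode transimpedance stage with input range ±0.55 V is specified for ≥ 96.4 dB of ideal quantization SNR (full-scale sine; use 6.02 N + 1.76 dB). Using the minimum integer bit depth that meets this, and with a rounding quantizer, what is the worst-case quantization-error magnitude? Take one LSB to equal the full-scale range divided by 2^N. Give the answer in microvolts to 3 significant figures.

Range = 0.55 − (-0.55) = 1.1 V.
Required N = ⌈(96.4 − 1.76)/6.02⌉ = ⌈15.721⌉ = 16.
One LSB is 1.1 V / 65536 = 16.785 µV.
Max error for round-to-nearest is LSB/2 = 8.39 µV.

8.39 µV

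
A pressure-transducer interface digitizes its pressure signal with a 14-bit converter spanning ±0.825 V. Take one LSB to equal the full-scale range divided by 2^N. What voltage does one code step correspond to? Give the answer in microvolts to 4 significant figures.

100.7 µV

Full-scale range = 0.825 V − (-0.825 V) = 1.65 V.
There are 2^14 = 16384 steps.
LSB = 1.65 V / 2^14 = 100.7 µV.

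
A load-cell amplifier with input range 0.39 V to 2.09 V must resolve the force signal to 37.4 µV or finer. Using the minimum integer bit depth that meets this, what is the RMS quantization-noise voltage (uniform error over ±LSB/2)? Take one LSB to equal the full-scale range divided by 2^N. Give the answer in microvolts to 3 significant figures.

7.49 µV

Range = 2.09 − (0.39) = 1.7 V.
Need 2^N ≥ 1.7 V / 37.4 µV = 45450 → N_min = 16.
One LSB is 1.7 V / 65536 = 25.940 µV.
σ_q = LSB/√12 = 25.940 µV/3.4641 = 7.49 µV.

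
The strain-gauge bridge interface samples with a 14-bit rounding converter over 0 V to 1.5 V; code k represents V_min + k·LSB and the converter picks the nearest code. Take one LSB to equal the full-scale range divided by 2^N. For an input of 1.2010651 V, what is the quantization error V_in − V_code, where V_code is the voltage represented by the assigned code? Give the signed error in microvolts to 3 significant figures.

V_FS = 1.5 V. LSB = 1.5 V / 2^14 ≈ 91.55 µV.
Position in LSBs: (1.2010651 − (0)) × 16384/1.5 = 13118.8337; rounding gives k = 13119.
V_code = V_min + k × range/2^14 = 0 + 13119 × 1.5/16384 = 1.2010803223 V.
Error = V_in − V_code = 1.2010651 − (1.2010803223) = −15.2 µV.

−15.2 µV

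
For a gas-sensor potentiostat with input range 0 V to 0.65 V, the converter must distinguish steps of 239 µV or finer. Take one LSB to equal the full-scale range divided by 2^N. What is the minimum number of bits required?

V_FS = 0.65 V.
Levels needed ≥ 0.65/239 µV = 2720. 2^12 = 4096 suffices, so N_min = 12.

12 bits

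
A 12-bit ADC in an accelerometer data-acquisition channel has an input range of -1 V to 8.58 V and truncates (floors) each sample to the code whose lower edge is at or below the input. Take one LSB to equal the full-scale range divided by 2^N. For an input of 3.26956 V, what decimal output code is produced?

1825

Range = 8.58 − (-1) = 9.58 V. LSB = 9.58 V / 2^12 ≈ 2.339 mV.
V_in − V_min = 3.26956 − (-1) = 4.26956 V.
Divide by LSB: 4.26956 × 4096/9.58 = 1825.4820.
Truncating gives code 1825.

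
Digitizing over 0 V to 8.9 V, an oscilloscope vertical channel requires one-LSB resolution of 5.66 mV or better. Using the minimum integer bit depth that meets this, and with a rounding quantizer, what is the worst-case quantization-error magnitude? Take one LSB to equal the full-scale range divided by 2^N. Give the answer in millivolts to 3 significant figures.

V_FS = 8.9 V.
8.9 V / 5.66 mV = 1572. Since 2^10 = 1024 and 2^11 = 2048, N = 11.
LSB = 8.9 V / 2^11 = 4.3457 mV.
Max error for round-to-nearest is LSB/2 = 2.17 mV.

2.17 mV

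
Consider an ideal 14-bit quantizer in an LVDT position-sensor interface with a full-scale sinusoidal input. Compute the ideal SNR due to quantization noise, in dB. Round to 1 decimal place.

86.0 dB

SNR = 6.02·14 + 1.76 = 86.04 dB.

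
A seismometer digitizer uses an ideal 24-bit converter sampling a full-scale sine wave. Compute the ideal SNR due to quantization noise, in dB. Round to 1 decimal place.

146.2 dB

6.02(24) + 1.76 = 144.48 + 1.76 = 146.24 dB.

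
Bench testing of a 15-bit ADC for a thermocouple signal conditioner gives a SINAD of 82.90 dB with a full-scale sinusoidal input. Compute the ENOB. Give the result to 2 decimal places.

ENOB = (SINAD − 1.76) / 6.02 = (82.90 − 1.76) / 6.02 = 81.14 / 6.02 = 13.4784.

13.48 bits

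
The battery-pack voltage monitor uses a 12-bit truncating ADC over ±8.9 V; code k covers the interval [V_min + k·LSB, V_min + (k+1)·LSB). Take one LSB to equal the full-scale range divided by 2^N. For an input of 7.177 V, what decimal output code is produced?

3699

Full-scale range = 8.9 V − (-8.9 V) = 17.8 V. LSB = 17.8 V / 2^12 ≈ 4.346 mV.
V_in − V_min = 7.177 − (-8.9) = 16.077 V.
Divide by LSB: 16.077 × 4096/17.8 = 3699.5164.
Truncating gives code 3699.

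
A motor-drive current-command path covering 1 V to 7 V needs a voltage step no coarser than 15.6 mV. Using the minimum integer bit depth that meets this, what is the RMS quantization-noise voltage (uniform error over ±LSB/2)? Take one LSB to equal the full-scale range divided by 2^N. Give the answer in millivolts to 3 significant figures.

Range = 7 − (1) = 6 V.
Need 2^N ≥ 6 V / 15.6 mV = 384.6 → N_min = 9.
Step size = 6/512 V = 11.719 mV.
RMS noise = LSB/√12 = 3.38 mV.

3.38 mV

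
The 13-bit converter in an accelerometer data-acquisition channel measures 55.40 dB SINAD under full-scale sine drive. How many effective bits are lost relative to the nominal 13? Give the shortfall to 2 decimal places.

4.09 bits

Effective bits = (55.40 − 1.76)/6.02 = 8.9103.
Lost resolution: 13 − 8.9103 = 4.0897 bits.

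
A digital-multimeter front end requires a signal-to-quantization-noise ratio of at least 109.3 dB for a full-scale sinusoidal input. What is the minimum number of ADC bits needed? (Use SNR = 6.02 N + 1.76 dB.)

18 bits

Solving 6.02 N ≥ 109.3 − 1.76: N ≥ 17.864. Round up → N = 18.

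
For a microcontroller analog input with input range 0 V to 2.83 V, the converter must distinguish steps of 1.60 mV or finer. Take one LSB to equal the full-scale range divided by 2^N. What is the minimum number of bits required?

Span = 2.83 V.
Required number of levels: 2.83/1.60 mV = 1768.8; smallest N with 2^N ≥ that is 11.

11 bits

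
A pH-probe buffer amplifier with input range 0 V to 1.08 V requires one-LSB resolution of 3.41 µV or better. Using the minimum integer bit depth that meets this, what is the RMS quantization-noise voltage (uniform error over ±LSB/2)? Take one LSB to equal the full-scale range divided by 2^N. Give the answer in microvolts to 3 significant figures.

0.595 µV

Range is 1.08 V.
Required number of levels: 1.08/3.41 µV = 316720; smallest N with 2^N ≥ that is 19.
LSB = 1.08 V / 2^19 = 2.0599 µV.
V_rms = LSB/√12 = 0.595 µV.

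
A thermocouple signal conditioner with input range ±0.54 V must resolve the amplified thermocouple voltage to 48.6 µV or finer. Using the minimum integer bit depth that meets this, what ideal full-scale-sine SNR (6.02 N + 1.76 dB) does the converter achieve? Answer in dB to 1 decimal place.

Span: 0.54 V − (-0.54 V) = 1.08 V.
Required number of levels: 1.08/48.6 µV = 22222; smallest N with 2^N ≥ that is 15.
SNR = 6.02 × 15 + 1.76 = 92.06 dB.

92.1 dB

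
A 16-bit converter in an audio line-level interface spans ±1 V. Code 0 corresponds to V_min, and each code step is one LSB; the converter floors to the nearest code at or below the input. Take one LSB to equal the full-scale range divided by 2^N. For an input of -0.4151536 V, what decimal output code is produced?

19164

Span: 1 V − (-1 V) = 2 V. LSB = 2 V / 2^16 ≈ 30.52 µV.
(V_in − V_min) × 2^16/range = (-0.4151536 − (-1)) × 65536/2 = 19164.247.
Floor → code = 19164.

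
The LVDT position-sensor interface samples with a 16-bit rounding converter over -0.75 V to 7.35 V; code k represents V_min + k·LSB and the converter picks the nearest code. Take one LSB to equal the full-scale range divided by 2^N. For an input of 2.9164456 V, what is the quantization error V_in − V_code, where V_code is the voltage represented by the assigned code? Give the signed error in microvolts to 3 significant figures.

Range = 7.35 − (-0.75) = 8.1 V. LSB = 8.1 V / 2^16 ≈ 123.6 µV.
Position in LSBs: (2.9164456 − (-0.75)) × 65536/8.1 = 29664.7134; rounding gives k = 29665.
Reconstructed level: -0.75 + 29665 × 8.1/65536 V = 2.9164810181 V.
Error = V_in − V_code = 2.9164456 − (2.9164810181) = −35.4 µV.

−35.4 µV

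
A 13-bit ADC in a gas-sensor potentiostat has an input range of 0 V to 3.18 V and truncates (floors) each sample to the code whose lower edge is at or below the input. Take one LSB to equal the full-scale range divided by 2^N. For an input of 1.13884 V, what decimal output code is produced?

2933

Span = 3.18 V. LSB = 3.18 V / 2^13 ≈ 388.2 µV.
V_in − V_min = 1.13884 − (0) = 1.13884 V.
Divide by LSB: 1.13884 × 8192/3.18 = 2933.7664.
Truncating gives code 2933.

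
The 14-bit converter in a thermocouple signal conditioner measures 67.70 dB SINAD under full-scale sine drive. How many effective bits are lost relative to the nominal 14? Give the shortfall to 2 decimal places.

3.05 bits

Effective bits = (67.70 − 1.76)/6.02 = 10.9535.
Lost resolution: 14 − 10.9535 = 3.0465 bits.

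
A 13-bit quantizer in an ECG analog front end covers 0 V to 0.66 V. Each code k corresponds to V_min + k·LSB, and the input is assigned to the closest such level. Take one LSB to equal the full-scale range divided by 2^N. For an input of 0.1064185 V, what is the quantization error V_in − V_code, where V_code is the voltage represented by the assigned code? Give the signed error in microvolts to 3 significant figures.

Full-scale range = 0.66 V. LSB = 0.66 V / 2^13 ≈ 80.57 µV.
(0.1064185 − (0)) / LSB = 0.1064185 × 8192/0.66 = 1320.8793. Nearest integer: k = 1321.
V_code = 0 + (1321/8192) × 0.66 = 0.1064282227 V.
Error = V_in − V_code = 0.1064185 − (0.1064282227) = −9.72 µV.

−9.72 µV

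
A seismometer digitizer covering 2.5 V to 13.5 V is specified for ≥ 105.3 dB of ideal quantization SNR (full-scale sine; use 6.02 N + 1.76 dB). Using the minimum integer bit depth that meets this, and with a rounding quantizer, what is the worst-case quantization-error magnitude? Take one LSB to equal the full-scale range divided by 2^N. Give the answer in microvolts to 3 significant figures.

21.0 µV

Full-scale range = 13.5 V − (2.5 V) = 11 V.
N ≥ (105.3 − 1.76)/6.02 = 17.199 → N_min = 18.
LSB = 11 V / 2^18 = 41.962 µV.
Half an LSB is 21.0 µV.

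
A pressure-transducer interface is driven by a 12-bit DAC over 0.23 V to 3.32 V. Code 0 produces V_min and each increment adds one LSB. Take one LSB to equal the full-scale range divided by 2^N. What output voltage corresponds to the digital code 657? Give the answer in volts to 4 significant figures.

Span: 3.32 V − (0.23 V) = 3.09 V. LSB = 3.09 V / 2^12.
Output = V_min + (657/4096) × range = 0.23 + 0.160400 × 3.09 V
      = 0.23 V + 0.495637 V = 0.725637 V.

0.7256 V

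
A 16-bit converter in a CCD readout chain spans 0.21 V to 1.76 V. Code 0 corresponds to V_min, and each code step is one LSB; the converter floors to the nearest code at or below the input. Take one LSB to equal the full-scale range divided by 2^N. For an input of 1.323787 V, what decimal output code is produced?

47092

Span: 1.76 V − (0.21 V) = 1.55 V. LSB = 1.55 V / 2^16 ≈ 23.65 µV.
V_in − V_min = 1.323787 − (0.21) = 1.113787 V.
Divide by LSB: 1.113787 × 65536/1.55 = 47092.3515.
Truncating gives code 47092.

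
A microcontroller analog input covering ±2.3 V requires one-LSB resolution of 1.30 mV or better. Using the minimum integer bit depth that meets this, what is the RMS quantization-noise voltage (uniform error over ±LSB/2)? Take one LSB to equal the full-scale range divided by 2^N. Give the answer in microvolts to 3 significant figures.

324 µV

Range = 2.3 − (-2.3) = 4.6 V.
4.6 V / 1.30 mV = 3538. Since 2^11 = 2048 and 2^12 = 4096, N = 12.
LSB = 4.6 V ÷ 2^12 = 4.6/4096 V = 1.1230 mV.
σ_q = LSB/√12 = 1.1230 mV/3.4641 = 324 µV.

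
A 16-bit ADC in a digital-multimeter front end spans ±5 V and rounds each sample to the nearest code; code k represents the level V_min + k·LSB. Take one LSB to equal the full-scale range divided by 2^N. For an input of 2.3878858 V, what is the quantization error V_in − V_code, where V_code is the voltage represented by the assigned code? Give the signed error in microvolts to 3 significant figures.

+37.9 µV

Range = 5 − (-5) = 10 V. LSB = 10 V / 2^16 ≈ 152.6 µV.
(V_in − V_min)/LSB = (2.3878858 − (-5)) × 65536/10 = 48417.2484 → nearest code k = 48417.
V_code = -5 + (48417/65536) × 10 = 2.3878479004 V.
Error = V_in − V_code = 2.3878858 − (2.3878479004) = +37.9 µV.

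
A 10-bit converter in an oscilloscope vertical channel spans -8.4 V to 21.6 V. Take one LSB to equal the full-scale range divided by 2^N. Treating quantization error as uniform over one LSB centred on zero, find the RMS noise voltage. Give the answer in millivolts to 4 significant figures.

8.457 mV

The full-scale span is 21.6 − (-8.4) = 30 V.
Step size = 30/1024 V = 29.2969 mV.
V_rms = LSB/√12 = 29.2969 mV / √12 = 8.457 mV.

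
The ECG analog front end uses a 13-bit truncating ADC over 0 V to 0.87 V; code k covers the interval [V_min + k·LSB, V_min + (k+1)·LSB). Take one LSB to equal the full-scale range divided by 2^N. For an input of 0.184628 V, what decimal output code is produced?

1738

Full-scale range = 0.87 V. LSB = 0.87 V / 2^13 ≈ 106.2 µV.
(V_in − V_min) × 2^13/range = (0.184628 − (0)) × 8192/0.87 = 1738.474.
Floor → code = 1738.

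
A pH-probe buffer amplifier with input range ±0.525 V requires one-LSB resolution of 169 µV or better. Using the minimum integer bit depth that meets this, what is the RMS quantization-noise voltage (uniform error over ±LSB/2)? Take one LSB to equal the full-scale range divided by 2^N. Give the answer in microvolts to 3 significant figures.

The full-scale span is 0.525 − (-0.525) = 1.05 V.
Need 2^N ≥ 1.05 V / 169 µV = 6213 → N_min = 13.
LSB = 1.05 V / 2^13 = 128.17 µV.
V_rms = LSB/√12 = 37.0 µV.

37.0 µV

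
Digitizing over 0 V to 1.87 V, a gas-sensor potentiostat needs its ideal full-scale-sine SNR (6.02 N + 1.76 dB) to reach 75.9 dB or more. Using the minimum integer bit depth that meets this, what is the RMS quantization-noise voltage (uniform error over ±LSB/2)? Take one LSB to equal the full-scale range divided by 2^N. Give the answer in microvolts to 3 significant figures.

Range is 1.87 V.
Solving 6.02 N ≥ 75.9 − 1.76: N ≥ 12.316. Round up → N = 13.
LSB = 1.87 V ÷ 2^13 = 1.87/8192 V = 228.27 µV.
V_rms = LSB/√12 = 65.9 µV.

65.9 µV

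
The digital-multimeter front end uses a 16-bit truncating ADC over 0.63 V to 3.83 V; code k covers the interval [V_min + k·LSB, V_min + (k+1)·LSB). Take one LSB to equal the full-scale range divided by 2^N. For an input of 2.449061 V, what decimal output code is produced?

37254

Range = 3.83 − (0.63) = 3.2 V. LSB = 3.2 V / 2^16 ≈ 48.83 µV.
(V_in − V_min) × 2^16/range = (2.449061 − (0.63)) × 65536/3.2 = 37254.369.
Floor → code = 37254.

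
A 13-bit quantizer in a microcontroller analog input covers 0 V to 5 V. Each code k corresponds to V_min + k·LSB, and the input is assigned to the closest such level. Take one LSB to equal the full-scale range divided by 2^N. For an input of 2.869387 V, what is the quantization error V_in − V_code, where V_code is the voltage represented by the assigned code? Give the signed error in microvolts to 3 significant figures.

+124 µV

V_FS = 5 V. LSB = 5 V / 2^13 ≈ 0.6104 mV.
(V_in − V_min)/LSB = (2.869387 − (0)) × 8192/5 = 4701.2037 → nearest code k = 4701.
V_code = 0 + (4701/8192) × 5 = 2.869262695 V.
e = 2.869387 − (2.869262695) = +124 µV.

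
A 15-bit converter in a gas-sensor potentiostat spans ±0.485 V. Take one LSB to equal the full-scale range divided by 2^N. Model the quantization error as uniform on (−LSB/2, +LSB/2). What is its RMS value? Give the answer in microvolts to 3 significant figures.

8.55 µV

The full-scale span is 0.485 − (-0.485) = 0.97 V.
Step size = 0.97/32768 V = 29.602 µV.
V_rms = LSB/√12 = 29.602 µV / √12 = 8.55 µV.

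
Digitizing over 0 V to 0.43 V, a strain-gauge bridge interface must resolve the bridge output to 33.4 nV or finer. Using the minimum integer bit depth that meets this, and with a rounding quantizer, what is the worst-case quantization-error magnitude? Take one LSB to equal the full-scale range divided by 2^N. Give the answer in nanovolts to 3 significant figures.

Range is 0.43 V.
Levels needed ≥ 0.43/33.4 nV = 1.287e7. 2^24 = 16777216 suffices, so N_min = 24.
One LSB is 0.43 V / 16777216 = 25.630 nV.
Half an LSB is 12.8 nV.

12.8 nV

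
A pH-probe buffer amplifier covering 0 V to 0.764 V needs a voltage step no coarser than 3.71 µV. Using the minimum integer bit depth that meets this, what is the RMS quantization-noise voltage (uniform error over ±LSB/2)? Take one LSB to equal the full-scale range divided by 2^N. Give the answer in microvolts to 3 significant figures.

0.841 µV

Span = 0.764 V.
Required number of levels: 0.764/3.71 µV = 205930; smallest N with 2^N ≥ that is 18.
Step size = 0.764/262144 V = 2.9144 µV.
σ_q = LSB/√12 = 2.9144 µV/3.4641 = 0.841 µV.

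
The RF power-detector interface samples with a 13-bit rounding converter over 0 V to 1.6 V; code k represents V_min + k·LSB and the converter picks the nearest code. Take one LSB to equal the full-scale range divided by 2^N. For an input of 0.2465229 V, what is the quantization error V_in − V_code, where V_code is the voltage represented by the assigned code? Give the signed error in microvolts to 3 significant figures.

+38.5 µV

Span = 1.6 V. LSB = 1.6 V / 2^13 ≈ 195.3 µV.
Position in LSBs: (0.2465229 − (0)) × 8192/1.6 = 1262.1972; rounding gives k = 1262.
Reconstructed level: 0 + 1262 × 1.6/8192 V = 0.2464843750 V.
Error = V_in − V_code = 0.2465229 − (0.2464843750) = +38.5 µV.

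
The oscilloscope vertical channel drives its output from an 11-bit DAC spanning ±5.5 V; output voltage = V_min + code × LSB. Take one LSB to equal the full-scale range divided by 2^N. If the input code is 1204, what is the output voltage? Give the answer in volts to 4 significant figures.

Span: 5.5 V − (-5.5 V) = 11 V. LSB = 11 V / 2^11.
Output = V_min + (1204/2048) × range = -5.5 + 0.587891 × 11 V
      = -5.5 + 6.46680 = 0.966797 V.

0.9668 V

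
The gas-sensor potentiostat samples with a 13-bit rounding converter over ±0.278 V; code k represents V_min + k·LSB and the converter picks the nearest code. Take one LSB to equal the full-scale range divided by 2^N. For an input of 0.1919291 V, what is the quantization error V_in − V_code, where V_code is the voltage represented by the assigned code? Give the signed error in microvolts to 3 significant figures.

Range = 0.278 − (-0.278) = 0.556 V. LSB = 0.556 V / 2^13 ≈ 67.87 µV.
(0.1919291 − (-0.278)) / LSB = 0.4699291 × 8192/0.556 = 6923.8475. Nearest integer: k = 6924.
V_code = -0.278 + (6924/8192) × 0.556 = 0.1919394531 V.
V_in − V_code = 0.1919291 − (0.1919394531) = −10.4 µV.

−10.4 µV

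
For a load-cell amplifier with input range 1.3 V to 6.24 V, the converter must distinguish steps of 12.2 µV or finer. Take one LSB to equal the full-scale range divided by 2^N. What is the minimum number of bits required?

Span: 6.24 V − (1.3 V) = 4.94 V.
Required number of levels: 4.94/12.2 µV = 404920; smallest N with 2^N ≥ that is 19.

19 bits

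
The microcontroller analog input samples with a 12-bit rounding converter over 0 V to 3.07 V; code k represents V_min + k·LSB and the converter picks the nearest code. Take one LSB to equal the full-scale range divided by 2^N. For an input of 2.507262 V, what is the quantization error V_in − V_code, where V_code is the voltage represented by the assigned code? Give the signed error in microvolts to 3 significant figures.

V_FS = 3.07 V. LSB = 3.07 V / 2^12 ≈ 0.7495 mV.
(2.507262 − (0)) / LSB = 2.507262 × 4096/3.07 = 3345.1939. Nearest integer: k = 3345.
V_code = V_min + k × range/2^12 = 0 + 3345 × 3.07/4096 = 2.507116699 V.
Error = V_in − V_code = 2.507262 − (2.507116699) = +145 µV.

+145 µV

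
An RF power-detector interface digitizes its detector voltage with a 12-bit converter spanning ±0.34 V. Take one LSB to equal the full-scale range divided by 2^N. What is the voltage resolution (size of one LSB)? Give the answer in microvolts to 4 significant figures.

Range = 0.34 − (-0.34) = 0.68 V.
There are 2^12 = 4096 steps.
One LSB is 0.68 V / 4096 = 166.0 µV.

166.0 µV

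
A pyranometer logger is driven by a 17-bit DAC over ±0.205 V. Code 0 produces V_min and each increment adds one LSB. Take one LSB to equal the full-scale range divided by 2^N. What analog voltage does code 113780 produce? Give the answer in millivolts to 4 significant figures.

150.9 mV

Range = 0.205 − (-0.205) = 0.41 V. LSB = 0.41 V / 2^17.
Output = V_min + (113780/131072) × range = -0.205 + 0.868073 × 0.41 V
      = -0.205 + 0.355910 = 0.150910 V.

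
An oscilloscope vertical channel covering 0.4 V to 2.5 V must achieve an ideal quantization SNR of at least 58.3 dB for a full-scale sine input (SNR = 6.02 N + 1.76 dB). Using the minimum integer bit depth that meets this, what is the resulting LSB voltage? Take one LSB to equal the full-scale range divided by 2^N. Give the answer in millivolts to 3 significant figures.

Span: 2.5 V − (0.4 V) = 2.1 V.
Required N = ⌈(58.3 − 1.76)/6.02⌉ = ⌈9.392⌉ = 10.
Step size = 2.1/1024 V = 2.05 mV.

2.05 mV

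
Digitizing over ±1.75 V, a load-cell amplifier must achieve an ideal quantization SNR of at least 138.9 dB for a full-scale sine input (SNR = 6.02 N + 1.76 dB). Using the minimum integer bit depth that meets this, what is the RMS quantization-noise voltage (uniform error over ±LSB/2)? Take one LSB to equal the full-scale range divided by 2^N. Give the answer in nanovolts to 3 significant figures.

120 nV

The full-scale span is 1.75 − (-1.75) = 3.5 V.
Required N = ⌈(138.9 − 1.76)/6.02⌉ = ⌈22.781⌉ = 23.
One LSB is 3.5 V / 8388608 = 417.23 nV.
σ_q = LSB/√12 = 417.23 nV/3.4641 = 120 nV.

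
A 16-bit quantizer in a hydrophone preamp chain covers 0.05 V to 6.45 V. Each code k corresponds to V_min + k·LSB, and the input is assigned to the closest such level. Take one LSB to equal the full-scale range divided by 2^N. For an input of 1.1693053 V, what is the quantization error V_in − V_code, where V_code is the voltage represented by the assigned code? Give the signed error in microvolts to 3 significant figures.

−30.6 µV

Span: 6.45 V − (0.05 V) = 6.4 V. LSB = 6.4 V / 2^16 ≈ 97.66 µV.
(V_in − V_min)/LSB = (1.1693053 − (0.05)) × 65536/6.4 = 11461.6863 → nearest code k = 11462.
Reconstructed level: 0.05 + 11462 × 6.4/65536 V = 1.1693359375 V.
Error = V_in − V_code = 1.1693053 − (1.1693359375) = −30.6 µV.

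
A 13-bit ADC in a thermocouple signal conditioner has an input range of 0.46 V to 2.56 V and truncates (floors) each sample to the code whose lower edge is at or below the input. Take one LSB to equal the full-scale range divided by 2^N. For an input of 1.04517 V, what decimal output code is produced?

2282

Range = 2.56 − (0.46) = 2.1 V. LSB = 2.1 V / 2^13 ≈ 256.3 µV.
V_in − V_min = 1.04517 − (0.46) = 0.58517 V.
Divide by LSB: 0.58517 × 8192/2.1 = 2282.7203.
Truncating gives code 2282.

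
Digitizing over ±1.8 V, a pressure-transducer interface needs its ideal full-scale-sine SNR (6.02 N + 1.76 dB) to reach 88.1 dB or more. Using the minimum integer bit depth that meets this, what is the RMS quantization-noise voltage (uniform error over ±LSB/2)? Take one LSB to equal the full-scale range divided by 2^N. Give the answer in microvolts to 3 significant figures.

Span: 1.8 V − (-1.8 V) = 3.6 V.
Required N = ⌈(88.1 − 1.76)/6.02⌉ = ⌈14.342⌉ = 15.
Step size = 3.6/32768 V = 109.86 µV.
σ_q = LSB/√12 = 109.86 µV/3.4641 = 31.7 µV.

31.7 µV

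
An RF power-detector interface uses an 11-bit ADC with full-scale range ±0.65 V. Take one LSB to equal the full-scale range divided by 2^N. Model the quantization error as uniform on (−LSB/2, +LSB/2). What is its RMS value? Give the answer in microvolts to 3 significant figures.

Full-scale range = 0.65 V − (-0.65 V) = 1.3 V.
LSB = 1.3 V / 2^11 = 0.63477 mV.
V_rms = LSB/√12 = 0.63477 mV / √12 = 183 µV.

183 µV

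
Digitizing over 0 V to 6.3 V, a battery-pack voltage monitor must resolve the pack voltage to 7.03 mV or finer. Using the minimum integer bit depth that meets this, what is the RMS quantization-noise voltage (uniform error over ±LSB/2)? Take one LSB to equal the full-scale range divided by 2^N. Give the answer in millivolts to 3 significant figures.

1.78 mV

Range is 6.3 V.
Levels needed ≥ 6.3/7.03 mV = 896.2. 2^10 = 1024 suffices, so N_min = 10.
LSB = 6.3 V ÷ 2^10 = 6.3/1024 V = 6.1523 mV.
RMS noise = LSB/√12 = 1.78 mV.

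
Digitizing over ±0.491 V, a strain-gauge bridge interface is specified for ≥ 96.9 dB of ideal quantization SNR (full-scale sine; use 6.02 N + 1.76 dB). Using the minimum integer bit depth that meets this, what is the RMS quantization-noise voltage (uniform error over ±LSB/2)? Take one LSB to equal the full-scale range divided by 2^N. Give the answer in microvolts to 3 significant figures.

4.33 µV

Span: 0.491 V − (-0.491 V) = 0.982 V.
6.02 N + 1.76 ≥ 96.9 gives N ≥ 15.804, so the minimum integer is 16.
One LSB is 0.982 V / 65536 = 14.984 µV.
RMS noise = LSB/√12 = 4.33 µV.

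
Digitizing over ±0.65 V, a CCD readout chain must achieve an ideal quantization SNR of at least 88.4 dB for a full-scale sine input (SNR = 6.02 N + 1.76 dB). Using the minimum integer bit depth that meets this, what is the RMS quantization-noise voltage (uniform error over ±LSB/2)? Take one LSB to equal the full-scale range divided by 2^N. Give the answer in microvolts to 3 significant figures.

The full-scale span is 0.65 − (-0.65) = 1.3 V.
Required N = ⌈(88.4 − 1.76)/6.02⌉ = ⌈14.392⌉ = 15.
LSB = 1.3 V ÷ 2^15 = 1.3/32768 V = 39.673 µV.
RMS noise = LSB/√12 = 11.5 µV.

11.5 µV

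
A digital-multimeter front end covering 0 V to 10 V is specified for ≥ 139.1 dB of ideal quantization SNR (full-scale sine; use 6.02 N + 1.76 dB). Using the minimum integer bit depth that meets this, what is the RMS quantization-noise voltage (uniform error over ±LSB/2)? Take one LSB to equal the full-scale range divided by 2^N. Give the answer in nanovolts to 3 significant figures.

344 nV

Full-scale range = 10 V.
N ≥ (139.1 − 1.76)/6.02 = 22.814 → N_min = 23.
LSB = 10 V / 2^23 = 1.1921 µV.
RMS noise = LSB/√12 = 344 nV.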